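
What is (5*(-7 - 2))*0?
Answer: 0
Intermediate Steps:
(5*(-7 - 2))*0 = (5*(-9))*0 = -45*0 = 0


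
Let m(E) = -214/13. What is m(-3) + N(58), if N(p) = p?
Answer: 540/13 ≈ 41.538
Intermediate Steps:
m(E) = -214/13 (m(E) = -214*1/13 = -214/13)
m(-3) + N(58) = -214/13 + 58 = 540/13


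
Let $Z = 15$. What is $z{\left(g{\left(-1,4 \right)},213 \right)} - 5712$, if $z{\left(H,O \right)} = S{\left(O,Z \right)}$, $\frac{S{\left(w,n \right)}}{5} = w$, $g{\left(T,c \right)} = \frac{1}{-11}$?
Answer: $-4647$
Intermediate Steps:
$g{\left(T,c \right)} = - \frac{1}{11}$
$S{\left(w,n \right)} = 5 w$
$z{\left(H,O \right)} = 5 O$
$z{\left(g{\left(-1,4 \right)},213 \right)} - 5712 = 5 \cdot 213 - 5712 = 1065 - 5712 = -4647$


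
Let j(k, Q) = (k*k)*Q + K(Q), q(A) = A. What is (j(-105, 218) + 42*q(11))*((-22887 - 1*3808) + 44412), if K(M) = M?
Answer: 42593971210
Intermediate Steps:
j(k, Q) = Q + Q*k**2 (j(k, Q) = (k*k)*Q + Q = k**2*Q + Q = Q*k**2 + Q = Q + Q*k**2)
(j(-105, 218) + 42*q(11))*((-22887 - 1*3808) + 44412) = (218*(1 + (-105)**2) + 42*11)*((-22887 - 1*3808) + 44412) = (218*(1 + 11025) + 462)*((-22887 - 3808) + 44412) = (218*11026 + 462)*(-26695 + 44412) = (2403668 + 462)*17717 = 2404130*17717 = 42593971210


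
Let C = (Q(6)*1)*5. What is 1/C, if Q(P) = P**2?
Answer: 1/180 ≈ 0.0055556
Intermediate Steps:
C = 180 (C = (6**2*1)*5 = (36*1)*5 = 36*5 = 180)
1/C = 1/180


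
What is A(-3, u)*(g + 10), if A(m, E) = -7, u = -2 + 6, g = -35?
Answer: 175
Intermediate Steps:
u = 4
A(-3, u)*(g + 10) = -7*(-35 + 10) = -7*(-25) = 175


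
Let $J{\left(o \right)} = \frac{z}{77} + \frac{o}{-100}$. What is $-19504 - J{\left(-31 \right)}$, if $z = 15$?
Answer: $- \frac{150184687}{7700} \approx -19505.0$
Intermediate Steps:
$J{\left(o \right)} = \frac{15}{77} - \frac{o}{100}$ ($J{\left(o \right)} = \frac{15}{77} + \frac{o}{-100} = 15 \cdot \frac{1}{77} + o \left(- \frac{1}{100}\right) = \frac{15}{77} - \frac{o}{100}$)
$-19504 - J{\left(-31 \right)} = -19504 - \left(\frac{15}{77} - - \frac{31}{100}\right) = -19504 - \left(\frac{15}{77} + \frac{31}{100}\right) = -19504 - \frac{3887}{7700} = - \frac{150184687}{7700}$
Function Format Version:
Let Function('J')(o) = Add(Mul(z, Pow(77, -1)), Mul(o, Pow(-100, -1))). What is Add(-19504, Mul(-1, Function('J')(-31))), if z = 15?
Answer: Rational(-150184687, 7700) ≈ -19505.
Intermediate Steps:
Function('J')(o) = Add(Rational(15, 77), Mul(Rational(-1, 100), o)) (Function('J')(o) = Add(Mul(15, Pow(77, -1)), Mul(o, Pow(-100, -1))) = Add(Mul(15, Rational(1, 77)), Mul(o, Rational(-1, 100))) = Add(Rational(15, 77), Mul(Rational(-1, 100), o)))
Add(-19504, Mul(-1, Function('J')(-31))) = Add(-19504, Mul(-1, Add(Rational(15, 77), Mul(Rational(-1, 100), -31)))) = Add(-19504, Mul(-1, Add(Rational(15, 77), Rational(31, 100)))) = Add(-19504, Mul(-1, Rational(3887, 7700))) = Add(-19504, Rational(-3887, 7700)) = Rational(-150184687, 7700)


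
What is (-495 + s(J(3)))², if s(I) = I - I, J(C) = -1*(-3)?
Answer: 245025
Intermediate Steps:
J(C) = 3
s(I) = 0
(-495 + s(J(3)))² = (-495 + 0)² = (-495)² = 245025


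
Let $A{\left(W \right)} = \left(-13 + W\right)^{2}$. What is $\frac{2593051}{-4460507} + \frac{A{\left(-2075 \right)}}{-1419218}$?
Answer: $- \frac{11563386642163}{3165215911763} \approx -3.6533$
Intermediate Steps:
$\frac{2593051}{-4460507} + \frac{A{\left(-2075 \right)}}{-1419218} = \frac{2593051}{-4460507} + \frac{\left(-13 - 2075\right)^{2}}{-1419218} = 2593051 \left(- \frac{1}{4460507}\right) + \left(-2088\right)^{2} \left(- \frac{1}{1419218}\right) = - \frac{2593051}{4460507} + 4359744 \left(- \frac{1}{1419218}\right) = - \frac{2593051}{4460507} - \frac{2179872}{709609} = - \frac{11563386642163}{3165215911763}$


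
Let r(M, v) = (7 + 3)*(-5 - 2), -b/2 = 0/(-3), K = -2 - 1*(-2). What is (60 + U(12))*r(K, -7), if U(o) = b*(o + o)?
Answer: -4200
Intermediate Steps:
K = 0 (K = -2 + 2 = 0)
b = 0 (b = -0/(-3) = -0*(-1)/3 = -2*0 = 0)
U(o) = 0 (U(o) = 0*(o + o) = 0*(2*o) = 0)
r(M, v) = -70 (r(M, v) = 10*(-7) = -70)
(60 + U(12))*r(K, -7) = (60 + 0)*(-70) = 60*(-70) = -4200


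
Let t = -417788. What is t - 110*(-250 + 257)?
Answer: -418558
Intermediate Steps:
t - 110*(-250 + 257) = -417788 - 110*(-250 + 257) = -417788 - 110*7 = -417788 - 1*770 = -417788 - 770 = -418558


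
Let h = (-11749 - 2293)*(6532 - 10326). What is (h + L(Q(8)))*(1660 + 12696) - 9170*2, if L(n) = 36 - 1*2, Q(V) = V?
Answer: 764821365652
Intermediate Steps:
h = 53275348 (h = -14042*(-3794) = 53275348)
L(n) = 34 (L(n) = 36 - 2 = 34)
(h + L(Q(8)))*(1660 + 12696) - 9170*2 = (53275348 + 34)*(1660 + 12696) - 9170*2 = 53275382*14356 - 18340 = 764821383992 - 18340 = 764821365652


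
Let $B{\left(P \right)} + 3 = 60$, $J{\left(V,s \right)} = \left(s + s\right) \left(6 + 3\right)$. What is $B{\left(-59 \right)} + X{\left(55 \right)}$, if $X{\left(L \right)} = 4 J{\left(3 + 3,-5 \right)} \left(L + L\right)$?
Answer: $-39543$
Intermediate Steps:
$J{\left(V,s \right)} = 18 s$ ($J{\left(V,s \right)} = 2 s 9 = 18 s$)
$B{\left(P \right)} = 57$ ($B{\left(P \right)} = -3 + 60 = 57$)
$X{\left(L \right)} = - 720 L$ ($X{\left(L \right)} = 4 \cdot 18 \left(-5\right) \left(L + L\right) = 4 \left(-90\right) 2 L = - 360 \cdot 2 L = - 720 L$)
$B{\left(-59 \right)} + X{\left(55 \right)} = 57 - 39600 = -39543$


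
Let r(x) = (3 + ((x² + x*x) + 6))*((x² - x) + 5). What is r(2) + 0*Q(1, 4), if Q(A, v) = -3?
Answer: 119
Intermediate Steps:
r(x) = (9 + 2*x²)*(5 + x² - x) (r(x) = (3 + ((x² + x²) + 6))*(5 + x² - x) = (3 + (2*x² + 6))*(5 + x² - x) = (3 + (6 + 2*x²))*(5 + x² - x) = (9 + 2*x²)*(5 + x² - x))
r(2) + 0*Q(1, 4) = (45 - 9*2 - 2*2³ + 2*2⁴ + 19*2²) + 0*(-3) = (45 - 18 - 2*8 + 2*16 + 19*4) + 0 = (45 - 18 - 16 + 32 + 76) + 0 = 119 + 0 = 119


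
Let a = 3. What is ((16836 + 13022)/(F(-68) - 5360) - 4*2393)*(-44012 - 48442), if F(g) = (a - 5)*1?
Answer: 2373983979294/2681 ≈ 8.8548e+8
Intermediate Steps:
F(g) = -2 (F(g) = (3 - 5)*1 = -2*1 = -2)
((16836 + 13022)/(F(-68) - 5360) - 4*2393)*(-44012 - 48442) = ((16836 + 13022)/(-2 - 5360) - 4*2393)*(-44012 - 48442) = (29858/(-5362) - 9572)*(-92454) = (29858*(-1/5362) - 9572)*(-92454) = (-14929/2681 - 9572)*(-92454) = -25677461/2681*(-92454) = 2373983979294/2681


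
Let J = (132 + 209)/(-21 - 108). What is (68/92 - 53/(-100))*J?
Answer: -331793/98900 ≈ -3.3548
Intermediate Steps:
J = -341/129 (J = 341/(-129) = 341*(-1/129) = -341/129 ≈ -2.6434)
(68/92 - 53/(-100))*J = (68/92 - 53/(-100))*(-341/129) = (68*(1/92) - 53*(-1/100))*(-341/129) = (17/23 + 53/100)*(-341/129) = (2919/2300)*(-341/129) = -331793/98900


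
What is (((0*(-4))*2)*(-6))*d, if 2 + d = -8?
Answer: 0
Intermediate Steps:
d = -10 (d = -2 - 8 = -10)
(((0*(-4))*2)*(-6))*d = (((0*(-4))*2)*(-6))*(-10) = ((0*2)*(-6))*(-10) = (0*(-6))*(-10) = 0*(-10) = 0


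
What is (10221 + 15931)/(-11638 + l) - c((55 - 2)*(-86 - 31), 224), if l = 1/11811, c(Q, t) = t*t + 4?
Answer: -985410269476/19636631 ≈ -50182.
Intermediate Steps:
c(Q, t) = 4 + t**2 (c(Q, t) = t**2 + 4 = 4 + t**2)
l = 1/11811 ≈ 8.4667e-5
(10221 + 15931)/(-11638 + l) - c((55 - 2)*(-86 - 31), 224) = (10221 + 15931)/(-11638 + 1/11811) - (4 + 224**2) = 26152/(-137456417/11811) - (4 + 50176) = 26152*(-11811/137456417) - 1*50180 = -44125896/19636631 - 50180 = -985410269476/19636631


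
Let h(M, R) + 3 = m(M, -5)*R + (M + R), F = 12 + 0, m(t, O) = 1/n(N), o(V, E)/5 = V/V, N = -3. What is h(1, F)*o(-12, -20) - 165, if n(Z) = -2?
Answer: -145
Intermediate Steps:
o(V, E) = 5 (o(V, E) = 5*(V/V) = 5*1 = 5)
m(t, O) = -½ (m(t, O) = 1/(-2) = -½)
F = 12
h(M, R) = -3 + M + R/2 (h(M, R) = -3 + (-R/2 + (M + R)) = -3 + (M + R/2) = -3 + M + R/2)
h(1, F)*o(-12, -20) - 165 = (-3 + 1 + (½)*12)*5 - 165 = (-3 + 1 + 6)*5 - 165 = 4*5 - 165 = 20 - 165 = -145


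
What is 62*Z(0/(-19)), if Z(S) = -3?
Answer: -186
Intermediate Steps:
62*Z(0/(-19)) = 62*(-3) = -186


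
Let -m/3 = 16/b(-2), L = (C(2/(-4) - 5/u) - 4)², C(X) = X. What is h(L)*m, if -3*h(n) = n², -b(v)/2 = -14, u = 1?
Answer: 130321/28 ≈ 4654.3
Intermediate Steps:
b(v) = 28 (b(v) = -2*(-14) = 28)
L = 361/4 (L = ((2/(-4) - 5/1) - 4)² = ((2*(-¼) - 5*1) - 4)² = ((-½ - 5) - 4)² = (-11/2 - 4)² = (-19/2)² = 361/4 ≈ 90.250)
h(n) = -n²/3
m = -12/7 (m = -48/28 = -3*4/7 = -12/7 ≈ -1.7143)
h(L)*m = -(361/4)²/3*(-12/7) = -⅓*130321/16*(-12/7) = -130321/48*(-12/7) = 130321/28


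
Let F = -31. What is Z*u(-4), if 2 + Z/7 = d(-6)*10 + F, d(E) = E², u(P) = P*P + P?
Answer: 27468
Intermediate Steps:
u(P) = P + P² (u(P) = P² + P = P + P²)
Z = 2289 (Z = -14 + 7*((-6)²*10 - 31) = -14 + 7*(36*10 - 31) = -14 + 7*(360 - 31) = -14 + 7*329 = -14 + 2303 = 2289)
Z*u(-4) = 2289*(-4*(1 - 4)) = 2289*(-4*(-3)) = 2289*12 = 27468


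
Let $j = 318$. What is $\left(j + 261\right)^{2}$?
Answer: $335241$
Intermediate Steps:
$\left(j + 261\right)^{2} = \left(318 + 261\right)^{2} = 579^{2} = 335241$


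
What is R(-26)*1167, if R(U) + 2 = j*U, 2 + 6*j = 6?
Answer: -22562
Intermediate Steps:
j = ⅔ (j = -⅓ + (⅙)*6 = -⅓ + 1 = ⅔ ≈ 0.66667)
R(U) = -2 + 2*U/3
R(-26)*1167 = (-2 + (⅔)*(-26))*1167 = (-2 - 52/3)*1167 = -58/3*1167 = -22562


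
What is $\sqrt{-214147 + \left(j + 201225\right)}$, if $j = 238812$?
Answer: $7 \sqrt{4610} \approx 475.28$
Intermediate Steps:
$\sqrt{-214147 + \left(j + 201225\right)} = \sqrt{-214147 + \left(238812 + 201225\right)} = \sqrt{-214147 + 440037} = \sqrt{225890} = 7 \sqrt{4610}$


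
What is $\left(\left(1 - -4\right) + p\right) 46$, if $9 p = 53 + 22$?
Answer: $\frac{1840}{3} \approx 613.33$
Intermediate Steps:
$p = \frac{25}{3}$ ($p = \frac{53 + 22}{9} = \frac{1}{9} \cdot 75 = \frac{25}{3} \approx 8.3333$)
$\left(\left(1 - -4\right) + p\right) 46 = \left(\left(1 - -4\right) + \frac{25}{3}\right) 46 = \left(\left(1 + 4\right) + \frac{25}{3}\right) 46 = \left(5 + \frac{25}{3}\right) 46 = \frac{40}{3} \cdot 46 = \frac{1840}{3}$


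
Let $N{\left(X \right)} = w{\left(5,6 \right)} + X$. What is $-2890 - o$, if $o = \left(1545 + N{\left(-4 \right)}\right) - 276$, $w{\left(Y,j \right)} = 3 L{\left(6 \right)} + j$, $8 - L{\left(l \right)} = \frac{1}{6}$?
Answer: $- \frac{8369}{2} \approx -4184.5$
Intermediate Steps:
$L{\left(l \right)} = \frac{47}{6}$ ($L{\left(l \right)} = 8 - \frac{1}{6} = \frac{47}{6}$)
$w{\left(Y,j \right)} = \frac{47}{2} + j$ ($w{\left(Y,j \right)} = 3 \cdot \frac{47}{6} + j = \frac{47}{2} + j$)
$N{\left(X \right)} = \frac{59}{2} + X$ ($N{\left(X \right)} = \left(\frac{47}{2} + 6\right) + X = \frac{59}{2} + X$)
$o = \frac{2589}{2}$ ($o = \left(1545 + \left(\frac{59}{2} - 4\right)\right) - 276 = \left(1545 + \frac{51}{2}\right) - 276 = \frac{3141}{2} - 276 = \frac{2589}{2} \approx 1294.5$)
$-2890 - o = -2890 - \frac{2589}{2} = - \frac{8369}{2}$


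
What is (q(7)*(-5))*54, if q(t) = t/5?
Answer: -378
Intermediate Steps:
q(t) = t/5 (q(t) = t*(⅕) = t/5)
(q(7)*(-5))*54 = (((⅕)*7)*(-5))*54 = ((7/5)*(-5))*54 = -7*54 = -378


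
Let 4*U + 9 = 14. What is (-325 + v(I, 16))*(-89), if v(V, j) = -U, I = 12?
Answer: 116145/4 ≈ 29036.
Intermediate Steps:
U = 5/4 (U = -9/4 + (¼)*14 = -9/4 + 7/2 = 5/4 ≈ 1.2500)
v(V, j) = -5/4 (v(V, j) = -1*5/4 = -5/4)
(-325 + v(I, 16))*(-89) = (-325 - 5/4)*(-89) = -1305/4*(-89) = 116145/4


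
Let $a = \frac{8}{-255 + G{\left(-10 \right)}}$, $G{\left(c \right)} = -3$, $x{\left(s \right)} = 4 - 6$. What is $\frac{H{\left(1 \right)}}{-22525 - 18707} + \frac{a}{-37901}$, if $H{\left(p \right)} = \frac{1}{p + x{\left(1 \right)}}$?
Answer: $\frac{561573}{22399187792} \approx 2.5071 \cdot 10^{-5}$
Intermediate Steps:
$x{\left(s \right)} = -2$ ($x{\left(s \right)} = 4 - 6 = -2$)
$H{\left(p \right)} = \frac{1}{-2 + p}$ ($H{\left(p \right)} = \frac{1}{p - 2} = \frac{1}{-2 + p}$)
$a = - \frac{4}{129}$ ($a = \frac{8}{-255 - 3} = \frac{8}{-258} = 8 \left(- \frac{1}{258}\right) = - \frac{4}{129} \approx -0.031008$)
$\frac{H{\left(1 \right)}}{-22525 - 18707} + \frac{a}{-37901} = \frac{1}{\left(-2 + 1\right) \left(-22525 - 18707\right)} - \frac{4}{129 \left(-37901\right)} = \frac{1}{\left(-1\right) \left(-22525 - 18707\right)} - - \frac{4}{4889229} = - \frac{1}{-41232} + \frac{4}{4889229} = \left(-1\right) \left(- \frac{1}{41232}\right) + \frac{4}{4889229} = \frac{1}{41232} + \frac{4}{4889229} = \frac{561573}{22399187792}$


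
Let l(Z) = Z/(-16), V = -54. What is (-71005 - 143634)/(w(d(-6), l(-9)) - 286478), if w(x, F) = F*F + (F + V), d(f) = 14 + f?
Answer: 54947584/73351967 ≈ 0.74909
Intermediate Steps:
l(Z) = -Z/16 (l(Z) = Z*(-1/16) = -Z/16)
w(x, F) = -54 + F + F² (w(x, F) = F*F + (F - 54) = F² + (-54 + F) = -54 + F + F²)
(-71005 - 143634)/(w(d(-6), l(-9)) - 286478) = (-71005 - 143634)/((-54 - 1/16*(-9) + (-1/16*(-9))²) - 286478) = -214639/((-54 + 9/16 + (9/16)²) - 286478) = -214639/((-54 + 9/16 + 81/256) - 286478) = -214639/(-13599/256 - 286478) = -214639/(-73351967/256) = -214639*(-256/73351967) = 54947584/73351967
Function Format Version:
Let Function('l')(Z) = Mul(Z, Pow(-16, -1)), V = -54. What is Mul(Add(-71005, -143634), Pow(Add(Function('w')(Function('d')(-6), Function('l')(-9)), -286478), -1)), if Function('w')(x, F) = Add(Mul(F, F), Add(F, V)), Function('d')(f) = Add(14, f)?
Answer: Rational(54947584, 73351967) ≈ 0.74909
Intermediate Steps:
Function('l')(Z) = Mul(Rational(-1, 16), Z) (Function('l')(Z) = Mul(Z, Rational(-1, 16)) = Mul(Rational(-1, 16), Z))
Function('w')(x, F) = Add(-54, F, Pow(F, 2)) (Function('w')(x, F) = Add(Mul(F, F), Add(F, -54)) = Add(Pow(F, 2), Add(-54, F)) = Add(-54, F, Pow(F, 2)))
Mul(Add(-71005, -143634), Pow(Add(Function('w')(Function('d')(-6), Function('l')(-9)), -286478), -1)) = Mul(Add(-71005, -143634), Pow(Add(Add(-54, Mul(Rational(-1, 16), -9), Pow(Mul(Rational(-1, 16), -9), 2)), -286478), -1)) = Mul(-214639, Pow(Add(Add(-54, Rational(9, 16), Pow(Rational(9, 16), 2)), -286478), -1)) = Mul(-214639, Pow(Add(Add(-54, Rational(9, 16), Rational(81, 256)), -286478), -1)) = Mul(-214639, Pow(Add(Rational(-13599, 256), -286478), -1)) = Mul(-214639, Pow(Rational(-73351967, 256), -1)) = Mul(-214639, Rational(-256, 73351967)) = Rational(54947584, 73351967)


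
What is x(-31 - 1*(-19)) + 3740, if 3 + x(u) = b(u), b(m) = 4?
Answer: 3741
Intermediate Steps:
x(u) = 1 (x(u) = -3 + 4 = 1)
x(-31 - 1*(-19)) + 3740 = 1 + 3740 = 3741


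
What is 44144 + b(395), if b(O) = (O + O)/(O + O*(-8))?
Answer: 309006/7 ≈ 44144.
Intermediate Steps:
b(O) = -2/7 (b(O) = (2*O)/(O - 8*O) = (2*O)/((-7*O)) = (2*O)*(-1/(7*O)) = -2/7)
44144 + b(395) = 44144 - 2/7 = 309006/7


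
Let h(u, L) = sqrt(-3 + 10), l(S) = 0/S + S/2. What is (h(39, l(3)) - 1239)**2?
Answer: (1239 - sqrt(7))**2 ≈ 1.5286e+6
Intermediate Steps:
l(S) = S/2 (l(S) = 0 + S*(1/2) = 0 + S/2 = S/2)
h(u, L) = sqrt(7)
(h(39, l(3)) - 1239)**2 = (sqrt(7) - 1239)**2 = (-1239 + sqrt(7))**2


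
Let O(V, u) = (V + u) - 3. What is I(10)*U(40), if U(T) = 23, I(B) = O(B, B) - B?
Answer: 161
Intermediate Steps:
O(V, u) = -3 + V + u
I(B) = -3 + B (I(B) = (-3 + B + B) - B = (-3 + 2*B) - B = -3 + B)
I(10)*U(40) = (-3 + 10)*23 = 7*23 = 161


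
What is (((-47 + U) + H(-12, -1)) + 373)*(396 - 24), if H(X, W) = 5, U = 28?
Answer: 133548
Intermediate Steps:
(((-47 + U) + H(-12, -1)) + 373)*(396 - 24) = (((-47 + 28) + 5) + 373)*(396 - 24) = ((-19 + 5) + 373)*372 = (-14 + 373)*372 = 359*372 = 133548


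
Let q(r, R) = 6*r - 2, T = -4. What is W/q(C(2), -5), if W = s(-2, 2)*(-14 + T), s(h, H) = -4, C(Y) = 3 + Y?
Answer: 18/7 ≈ 2.5714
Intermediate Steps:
q(r, R) = -2 + 6*r
W = 72 (W = -4*(-14 - 4) = -4*(-18) = 72)
W/q(C(2), -5) = 72/(-2 + 6*(3 + 2)) = 72/(-2 + 6*5) = 72/(-2 + 30) = 72/28 = 72*(1/28) = 18/7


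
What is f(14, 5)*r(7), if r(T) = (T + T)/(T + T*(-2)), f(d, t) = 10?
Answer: -20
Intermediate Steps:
r(T) = -2 (r(T) = (2*T)/(T - 2*T) = (2*T)/((-T)) = (2*T)*(-1/T) = -2)
f(14, 5)*r(7) = 10*(-2) = -20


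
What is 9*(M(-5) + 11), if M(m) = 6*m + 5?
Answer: -126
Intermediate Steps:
M(m) = 5 + 6*m
9*(M(-5) + 11) = 9*((5 + 6*(-5)) + 11) = 9*((5 - 30) + 11) = 9*(-25 + 11) = 9*(-14) = -126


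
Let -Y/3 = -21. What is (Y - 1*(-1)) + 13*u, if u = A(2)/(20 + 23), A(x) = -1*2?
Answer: 2726/43 ≈ 63.395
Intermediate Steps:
Y = 63 (Y = -3*(-21) = 63)
A(x) = -2
u = -2/43 (u = -2/(20 + 23) = -2/43 ≈ -0.046512)
(Y - 1*(-1)) + 13*u = (63 - 1*(-1)) + 13*(-2/43) = (63 + 1) - 26/43 = 64 - 26/43 = 2726/43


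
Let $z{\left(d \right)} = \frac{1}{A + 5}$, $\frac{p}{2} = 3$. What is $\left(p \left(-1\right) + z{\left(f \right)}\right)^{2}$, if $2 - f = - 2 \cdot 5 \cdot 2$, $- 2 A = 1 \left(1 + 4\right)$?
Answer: $\frac{784}{25} \approx 31.36$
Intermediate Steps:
$p = 6$ ($p = 2 \cdot 3 = 6$)
$A = - \frac{5}{2}$ ($A = - \frac{1 \left(1 + 4\right)}{2} = - \frac{1 \cdot 5}{2} = \left(- \frac{1}{2}\right) 5 = - \frac{5}{2} \approx -2.5$)
$f = 22$ ($f = 2 - - 2 \cdot 5 \cdot 2 = 2 - \left(-2\right) 10 = 2 - -20 = 2 + 20 = 22$)
$z{\left(d \right)} = \frac{2}{5}$ ($z{\left(d \right)} = \frac{1}{- \frac{5}{2} + 5} = \frac{1}{\frac{5}{2}} = \frac{2}{5}$)
$\left(p \left(-1\right) + z{\left(f \right)}\right)^{2} = \left(6 \left(-1\right) + \frac{2}{5}\right)^{2} = \left(-6 + \frac{2}{5}\right)^{2} = \left(- \frac{28}{5}\right)^{2} = \frac{784}{25}$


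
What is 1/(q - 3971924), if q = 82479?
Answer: -1/3889445 ≈ -2.5711e-7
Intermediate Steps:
1/(q - 3971924) = 1/(82479 - 3971924) = 1/(-3889445) = -1/3889445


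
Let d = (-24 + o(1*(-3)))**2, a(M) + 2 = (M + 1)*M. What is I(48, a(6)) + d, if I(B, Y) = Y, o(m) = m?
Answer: 769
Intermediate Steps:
a(M) = -2 + M*(1 + M) (a(M) = -2 + (M + 1)*M = -2 + (1 + M)*M = -2 + M*(1 + M))
d = 729 (d = (-24 + 1*(-3))**2 = (-24 - 3)**2 = (-27)**2 = 729)
I(48, a(6)) + d = (-2 + 6 + 6**2) + 729 = (-2 + 6 + 36) + 729 = 40 + 729 = 769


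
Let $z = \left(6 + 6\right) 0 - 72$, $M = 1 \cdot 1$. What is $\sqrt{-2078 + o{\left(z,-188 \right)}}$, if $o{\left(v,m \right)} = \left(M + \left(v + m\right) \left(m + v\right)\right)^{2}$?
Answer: $\sqrt{4569893123} \approx 67601.0$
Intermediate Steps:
$M = 1$
$z = -72$ ($z = 12 \cdot 0 - 72 = 0 - 72 = -72$)
$o{\left(v,m \right)} = \left(1 + \left(m + v\right)^{2}\right)^{2}$ ($o{\left(v,m \right)} = \left(1 + \left(v + m\right) \left(m + v\right)\right)^{2} = \left(1 + \left(m + v\right) \left(m + v\right)\right)^{2} = \left(1 + \left(m + v\right)^{2}\right)^{2}$)
$\sqrt{-2078 + o{\left(z,-188 \right)}} = \sqrt{-2078 + \left(1 + \left(-188 - 72\right)^{2}\right)^{2}} = \sqrt{-2078 + \left(1 + \left(-260\right)^{2}\right)^{2}} = \sqrt{-2078 + \left(1 + 67600\right)^{2}} = \sqrt{-2078 + 67601^{2}} = \sqrt{-2078 + 4569895201} = \sqrt{4569893123}$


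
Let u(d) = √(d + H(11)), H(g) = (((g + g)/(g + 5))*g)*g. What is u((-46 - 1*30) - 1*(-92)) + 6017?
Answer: 6017 + √2918/4 ≈ 6030.5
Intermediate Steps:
H(g) = 2*g³/(5 + g) (H(g) = (((2*g)/(5 + g))*g)*g = ((2*g/(5 + g))*g)*g = (2*g²/(5 + g))*g = 2*g³/(5 + g))
u(d) = √(1331/8 + d) (u(d) = √(d + 2*11³/(5 + 11)) = √(d + 2*1331/16) = √(d + 2*1331*(1/16)) = √(d + 1331/8) = √(1331/8 + d))
u((-46 - 1*30) - 1*(-92)) + 6017 = √(2662 + 16*((-46 - 1*30) - 1*(-92)))/4 + 6017 = √(2662 + 16*((-46 - 30) + 92))/4 + 6017 = √(2662 + 16*(-76 + 92))/4 + 6017 = √(2662 + 16*16)/4 + 6017 = √(2662 + 256)/4 + 6017 = √2918/4 + 6017 = 6017 + √2918/4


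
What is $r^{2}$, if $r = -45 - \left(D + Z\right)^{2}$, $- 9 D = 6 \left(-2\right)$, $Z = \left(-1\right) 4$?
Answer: $\frac{219961}{81} \approx 2715.6$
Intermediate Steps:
$Z = -4$
$D = \frac{4}{3}$ ($D = - \frac{6 \left(-2\right)}{9} = \left(- \frac{1}{9}\right) \left(-12\right) = \frac{4}{3} \approx 1.3333$)
$r = - \frac{469}{9}$ ($r = -45 - \left(\frac{4}{3} - 4\right)^{2} = -45 - \left(- \frac{8}{3}\right)^{2} = -45 - \frac{64}{9} = - \frac{469}{9} \approx -52.111$)
$r^{2} = \left(- \frac{469}{9}\right)^{2} = \frac{219961}{81}$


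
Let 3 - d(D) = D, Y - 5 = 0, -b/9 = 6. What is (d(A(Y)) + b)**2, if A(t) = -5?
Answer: 2116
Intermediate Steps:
b = -54 (b = -9*6 = -54)
Y = 5 (Y = 5 + 0 = 5)
d(D) = 3 - D
(d(A(Y)) + b)**2 = ((3 - 1*(-5)) - 54)**2 = ((3 + 5) - 54)**2 = (8 - 54)**2 = (-46)**2 = 2116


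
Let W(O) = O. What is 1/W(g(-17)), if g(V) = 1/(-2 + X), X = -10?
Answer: -12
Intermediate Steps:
g(V) = -1/12 (g(V) = 1/(-2 - 10) = 1/(-12) = -1/12)
1/W(g(-17)) = 1/(-1/12) = -12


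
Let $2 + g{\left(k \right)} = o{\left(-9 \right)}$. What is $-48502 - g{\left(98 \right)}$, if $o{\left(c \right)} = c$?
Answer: $-48491$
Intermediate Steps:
$g{\left(k \right)} = -11$ ($g{\left(k \right)} = -2 - 9 = -11$)
$-48502 - g{\left(98 \right)} = -48502 - -11 = -48502 + 11 = -48491$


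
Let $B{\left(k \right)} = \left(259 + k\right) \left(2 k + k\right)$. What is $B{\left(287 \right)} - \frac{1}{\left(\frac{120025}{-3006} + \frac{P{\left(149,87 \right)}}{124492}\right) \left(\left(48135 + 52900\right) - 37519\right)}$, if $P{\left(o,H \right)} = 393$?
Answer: $\frac{18588592786714390941}{39541279598003} \approx 4.7011 \cdot 10^{5}$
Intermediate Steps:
$B{\left(k \right)} = 3 k \left(259 + k\right)$ ($B{\left(k \right)} = \left(259 + k\right) 3 k = 3 k \left(259 + k\right)$)
$B{\left(287 \right)} - \frac{1}{\left(\frac{120025}{-3006} + \frac{P{\left(149,87 \right)}}{124492}\right) \left(\left(48135 + 52900\right) - 37519\right)} = 3 \cdot 287 \left(259 + 287\right) - \frac{1}{\left(\frac{120025}{-3006} + \frac{393}{124492}\right) \left(\left(48135 + 52900\right) - 37519\right)} = 3 \cdot 287 \cdot 546 - \frac{1}{\left(120025 \left(- \frac{1}{3006}\right) + 393 \cdot \frac{1}{124492}\right) \left(101035 - 37519\right)} = 470106 - \frac{1}{\left(- \frac{120025}{3006} + \frac{393}{124492}\right) 63516} = 470106 - \frac{1}{- \frac{7470485471}{187111476}} \cdot \frac{1}{63516} = 470106 - \left(- \frac{187111476}{7470485471}\right) \frac{1}{63516} = 470106 - - \frac{15592623}{39541279598003} = 470106 + \frac{15592623}{39541279598003} = \frac{18588592786714390941}{39541279598003}$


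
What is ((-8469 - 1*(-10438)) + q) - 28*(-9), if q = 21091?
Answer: 23312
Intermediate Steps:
((-8469 - 1*(-10438)) + q) - 28*(-9) = ((-8469 - 1*(-10438)) + 21091) - 28*(-9) = ((-8469 + 10438) + 21091) + 252 = (1969 + 21091) + 252 = 23060 + 252 = 23312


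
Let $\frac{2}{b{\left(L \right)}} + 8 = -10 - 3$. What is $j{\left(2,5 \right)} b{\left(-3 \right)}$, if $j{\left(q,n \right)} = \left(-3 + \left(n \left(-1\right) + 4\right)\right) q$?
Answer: $\frac{16}{21} \approx 0.7619$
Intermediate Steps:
$b{\left(L \right)} = - \frac{2}{21}$ ($b{\left(L \right)} = \frac{2}{-8 - 13} = \frac{2}{-21} = 2 \left(- \frac{1}{21}\right) = - \frac{2}{21}$)
$j{\left(q,n \right)} = q \left(1 - n\right)$ ($j{\left(q,n \right)} = \left(-3 - \left(-4 + n\right)\right) q = \left(1 - n\right) q = q \left(1 - n\right)$)
$j{\left(2,5 \right)} b{\left(-3 \right)} = 2 \left(1 - 5\right) \left(- \frac{2}{21}\right) = 2 \left(-4\right) \left(- \frac{2}{21}\right) = \left(-8\right) \left(- \frac{2}{21}\right) = \frac{16}{21}$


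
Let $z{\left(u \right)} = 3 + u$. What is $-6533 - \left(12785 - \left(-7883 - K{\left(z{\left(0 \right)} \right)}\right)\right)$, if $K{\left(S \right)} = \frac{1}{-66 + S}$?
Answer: $- \frac{1713662}{63} \approx -27201.0$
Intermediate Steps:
$-6533 - \left(12785 - \left(-7883 - K{\left(z{\left(0 \right)} \right)}\right)\right) = -6533 - \left(12785 - \left(-7883 - \frac{1}{-66 + \left(3 + 0\right)}\right)\right) = -6533 - \left(12785 - \left(-7883 - \frac{1}{-66 + 3}\right)\right) = -6533 - \left(12785 - \left(-7883 - \frac{1}{-63}\right)\right) = -6533 - \left(12785 - \left(-7883 - - \frac{1}{63}\right)\right) = -6533 - \left(12785 - \left(-7883 + \frac{1}{63}\right)\right) = -6533 - \left(12785 - - \frac{496628}{63}\right) = -6533 - \left(12785 + \frac{496628}{63}\right) = -6533 - \frac{1302083}{63} = - \frac{1713662}{63}$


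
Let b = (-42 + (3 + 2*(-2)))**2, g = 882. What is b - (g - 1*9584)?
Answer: 10551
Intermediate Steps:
b = 1849 (b = (-42 + (3 - 4))**2 = (-42 - 1)**2 = (-43)**2 = 1849)
b - (g - 1*9584) = 1849 - (882 - 1*9584) = 1849 - (882 - 9584) = 1849 - 1*(-8702) = 1849 + 8702 = 10551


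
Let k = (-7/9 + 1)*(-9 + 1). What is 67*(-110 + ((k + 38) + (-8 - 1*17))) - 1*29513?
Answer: -325180/9 ≈ -36131.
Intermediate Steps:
k = -16/9 (k = (-7*⅑ + 1)*(-8) = (-7/9 + 1)*(-8) = (2/9)*(-8) = -16/9 ≈ -1.7778)
67*(-110 + ((k + 38) + (-8 - 1*17))) - 1*29513 = 67*(-110 + ((-16/9 + 38) + (-8 - 1*17))) - 1*29513 = 67*(-110 + (326/9 + (-8 - 17))) - 29513 = 67*(-110 + (326/9 - 25)) - 29513 = 67*(-110 + 101/9) - 29513 = 67*(-889/9) - 29513 = -59563/9 - 29513 = -325180/9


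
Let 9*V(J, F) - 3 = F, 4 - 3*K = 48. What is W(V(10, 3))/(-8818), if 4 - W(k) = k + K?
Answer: -9/4409 ≈ -0.0020413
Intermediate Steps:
K = -44/3 (K = 4/3 - ⅓*48 = 4/3 - 16 = -44/3 ≈ -14.667)
V(J, F) = ⅓ + F/9
W(k) = 56/3 - k (W(k) = 4 - (k - 44/3) = 4 - (-44/3 + k) = 4 + (44/3 - k) = 56/3 - k)
W(V(10, 3))/(-8818) = (56/3 - (⅓ + (⅑)*3))/(-8818) = (56/3 - (⅓ + ⅓))*(-1/8818) = (56/3 - 1*⅔)*(-1/8818) = (56/3 - ⅔)*(-1/8818) = 18*(-1/8818) = -9/4409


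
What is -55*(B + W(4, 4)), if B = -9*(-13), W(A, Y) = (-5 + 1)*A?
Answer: -5555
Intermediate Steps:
W(A, Y) = -4*A
B = 117
-55*(B + W(4, 4)) = -55*(117 - 4*4) = -55*(117 - 16) = -55*101 = -5555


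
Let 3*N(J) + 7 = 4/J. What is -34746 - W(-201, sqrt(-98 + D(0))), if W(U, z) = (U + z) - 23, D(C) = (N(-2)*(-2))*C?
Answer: -34522 - 7*I*sqrt(2) ≈ -34522.0 - 9.8995*I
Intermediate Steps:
N(J) = -7/3 + 4/(3*J) (N(J) = -7/3 + (4/J)/3 = -7/3 + 4/(3*J))
D(C) = 6*C (D(C) = (((1/3)*(4 - 7*(-2))/(-2))*(-2))*C = (((1/3)*(-1/2)*(4 + 14))*(-2))*C = (((1/3)*(-1/2)*18)*(-2))*C = (-3*(-2))*C = 6*C)
W(U, z) = -23 + U + z
-34746 - W(-201, sqrt(-98 + D(0))) = -34746 - (-23 - 201 + sqrt(-98 + 6*0)) = -34746 - (-23 - 201 + sqrt(-98 + 0)) = -34746 - (-23 - 201 + sqrt(-98)) = -34746 - (-23 - 201 + 7*I*sqrt(2)) = -34746 - (-224 + 7*I*sqrt(2)) = -34746 + (224 - 7*I*sqrt(2)) = -34522 - 7*I*sqrt(2)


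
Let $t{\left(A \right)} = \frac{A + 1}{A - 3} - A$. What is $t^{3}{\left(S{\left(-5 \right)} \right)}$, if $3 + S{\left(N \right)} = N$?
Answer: $\frac{857375}{1331} \approx 644.16$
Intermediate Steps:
$S{\left(N \right)} = -3 + N$
$t{\left(A \right)} = - A + \frac{1 + A}{-3 + A}$ ($t{\left(A \right)} = \frac{1 + A}{-3 + A} - A = - A + \frac{1 + A}{-3 + A}$)
$t^{3}{\left(S{\left(-5 \right)} \right)} = \left(\frac{1 - \left(-3 - 5\right)^{2} + 4 \left(-3 - 5\right)}{-3 - 8}\right)^{3} = \left(\frac{1 - \left(-8\right)^{2} + 4 \left(-8\right)}{-3 - 8}\right)^{3} = \left(\frac{1 - 64 - 32}{-11}\right)^{3} = \left(- \frac{1 - 64 - 32}{11}\right)^{3} = \left(\left(- \frac{1}{11}\right) \left(-95\right)\right)^{3} = \left(\frac{95}{11}\right)^{3} = \frac{857375}{1331}$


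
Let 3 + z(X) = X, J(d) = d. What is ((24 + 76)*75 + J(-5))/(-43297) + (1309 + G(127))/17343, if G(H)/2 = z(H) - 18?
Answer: -7125672/83433319 ≈ -0.085406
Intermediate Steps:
z(X) = -3 + X
G(H) = -42 + 2*H (G(H) = 2*((-3 + H) - 18) = 2*(-21 + H) = -42 + 2*H)
((24 + 76)*75 + J(-5))/(-43297) + (1309 + G(127))/17343 = ((24 + 76)*75 - 5)/(-43297) + (1309 + (-42 + 2*127))/17343 = (100*75 - 5)*(-1/43297) + (1309 + (-42 + 254))*(1/17343) = (7500 - 5)*(-1/43297) + (1309 + 212)*(1/17343) = 7495*(-1/43297) + 1521*(1/17343) = -7495/43297 + 169/1927 = -7125672/83433319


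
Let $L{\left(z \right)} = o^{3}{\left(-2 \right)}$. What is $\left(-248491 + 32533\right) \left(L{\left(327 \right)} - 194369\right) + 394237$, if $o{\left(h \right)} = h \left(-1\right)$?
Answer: $41974207075$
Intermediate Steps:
$o{\left(h \right)} = - h$
$L{\left(z \right)} = 8$ ($L{\left(z \right)} = \left(\left(-1\right) \left(-2\right)\right)^{3} = 2^{3} = 8$)
$\left(-248491 + 32533\right) \left(L{\left(327 \right)} - 194369\right) + 394237 = \left(-248491 + 32533\right) \left(8 - 194369\right) + 394237 = \left(-215958\right) \left(-194361\right) + 394237 = 41973812838 + 394237 = 41974207075$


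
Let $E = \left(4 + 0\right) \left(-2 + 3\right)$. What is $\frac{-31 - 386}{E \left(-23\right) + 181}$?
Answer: $- \frac{417}{89} \approx -4.6854$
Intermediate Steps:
$E = 4$ ($E = 4 \cdot 1 = 4$)
$\frac{-31 - 386}{E \left(-23\right) + 181} = \frac{-31 - 386}{4 \left(-23\right) + 181} = - \frac{417}{-92 + 181} = - \frac{417}{89}$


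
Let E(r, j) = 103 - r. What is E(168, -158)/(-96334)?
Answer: 65/96334 ≈ 0.00067474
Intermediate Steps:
E(168, -158)/(-96334) = (103 - 1*168)/(-96334) = (103 - 168)*(-1/96334) = -65*(-1/96334) = 65/96334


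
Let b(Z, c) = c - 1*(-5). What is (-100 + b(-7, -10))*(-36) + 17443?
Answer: 21223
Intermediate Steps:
b(Z, c) = 5 + c (b(Z, c) = c + 5 = 5 + c)
(-100 + b(-7, -10))*(-36) + 17443 = (-100 + (5 - 10))*(-36) + 17443 = (-100 - 5)*(-36) + 17443 = -105*(-36) + 17443 = 3780 + 17443 = 21223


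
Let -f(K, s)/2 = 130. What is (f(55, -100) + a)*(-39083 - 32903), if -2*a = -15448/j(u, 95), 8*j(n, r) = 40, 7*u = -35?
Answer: -462438064/5 ≈ -9.2488e+7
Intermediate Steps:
u = -5 (u = (⅐)*(-35) = -5)
j(n, r) = 5 (j(n, r) = (⅛)*40 = 5)
f(K, s) = -260 (f(K, s) = -2*130 = -260)
a = 7724/5 (a = -(-7724)/5 = -½*(-15448/5) = 7724/5 ≈ 1544.8)
(f(55, -100) + a)*(-39083 - 32903) = (-260 + 7724/5)*(-39083 - 32903) = (6424/5)*(-71986) = -462438064/5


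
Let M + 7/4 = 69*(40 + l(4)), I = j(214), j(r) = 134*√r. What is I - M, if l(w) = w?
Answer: -12137/4 + 134*√214 ≈ -1074.0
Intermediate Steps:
I = 134*√214 ≈ 1960.3
M = 12137/4 (M = -7/4 + 69*(40 + 4) = -7/4 + 69*44 = -7/4 + 3036 = 12137/4 ≈ 3034.3)
I - M = 134*√214 - 1*12137/4 = 134*√214 - 12137/4 = -12137/4 + 134*√214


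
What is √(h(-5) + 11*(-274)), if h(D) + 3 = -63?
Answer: 2*I*√770 ≈ 55.498*I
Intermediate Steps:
h(D) = -66 (h(D) = -3 - 63 = -66)
√(h(-5) + 11*(-274)) = √(-66 + 11*(-274)) = √(-66 - 3014) = √(-3080) = 2*I*√770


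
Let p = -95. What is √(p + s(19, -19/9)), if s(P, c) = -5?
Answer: 10*I ≈ 10.0*I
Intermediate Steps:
√(p + s(19, -19/9)) = √(-95 - 5) = √(-100) = 10*I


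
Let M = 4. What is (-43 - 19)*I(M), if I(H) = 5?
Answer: -310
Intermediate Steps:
(-43 - 19)*I(M) = (-43 - 19)*5 = -62*5 = -310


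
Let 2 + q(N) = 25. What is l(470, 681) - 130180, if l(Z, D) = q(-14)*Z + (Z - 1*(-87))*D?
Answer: 259947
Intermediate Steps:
q(N) = 23 (q(N) = -2 + 25 = 23)
l(Z, D) = 23*Z + D*(87 + Z) (l(Z, D) = 23*Z + (Z - 1*(-87))*D = 23*Z + (Z + 87)*D = 23*Z + (87 + Z)*D = 23*Z + D*(87 + Z))
l(470, 681) - 130180 = (23*470 + 87*681 + 681*470) - 130180 = (10810 + 59247 + 320070) - 130180 = 390127 - 130180 = 259947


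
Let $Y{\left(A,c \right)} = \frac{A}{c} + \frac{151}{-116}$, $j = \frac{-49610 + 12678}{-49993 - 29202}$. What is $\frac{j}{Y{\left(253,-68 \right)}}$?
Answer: $- \frac{4551869}{49021705} \approx -0.092854$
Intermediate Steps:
$j = \frac{36932}{79195}$ ($j = - \frac{36932}{-79195} = \left(-36932\right) \left(- \frac{1}{79195}\right) = \frac{36932}{79195} \approx 0.46634$)
$Y{\left(A,c \right)} = - \frac{151}{116} + \frac{A}{c}$ ($Y{\left(A,c \right)} = \frac{A}{c} + 151 \left(- \frac{1}{116}\right) = \frac{A}{c} - \frac{151}{116} = - \frac{151}{116} + \frac{A}{c}$)
$\frac{j}{Y{\left(253,-68 \right)}} = \frac{36932}{79195 \left(- \frac{151}{116} + \frac{253}{-68}\right)} = \frac{36932}{79195 \left(- \frac{151}{116} + 253 \left(- \frac{1}{68}\right)\right)} = \frac{36932}{79195 \left(- \frac{151}{116} - \frac{253}{68}\right)} = \frac{36932}{79195 \left(- \frac{2476}{493}\right)} = \frac{36932}{79195} \left(- \frac{493}{2476}\right) = - \frac{4551869}{49021705}$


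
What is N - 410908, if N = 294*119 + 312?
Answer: -375610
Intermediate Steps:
N = 35298 (N = 34986 + 312 = 35298)
N - 410908 = 35298 - 410908 = -375610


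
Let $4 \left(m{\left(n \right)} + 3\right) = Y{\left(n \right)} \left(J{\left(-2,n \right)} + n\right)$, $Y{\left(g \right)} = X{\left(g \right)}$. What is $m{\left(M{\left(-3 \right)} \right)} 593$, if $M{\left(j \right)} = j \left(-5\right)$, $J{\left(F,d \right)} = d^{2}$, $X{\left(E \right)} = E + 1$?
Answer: $567501$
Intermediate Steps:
$X{\left(E \right)} = 1 + E$
$Y{\left(g \right)} = 1 + g$
$M{\left(j \right)} = - 5 j$
$m{\left(n \right)} = -3 + \frac{\left(1 + n\right) \left(n + n^{2}\right)}{4}$ ($m{\left(n \right)} = -3 + \frac{\left(1 + n\right) \left(n^{2} + n\right)}{4} = -3 + \frac{\left(1 + n\right) \left(n + n^{2}\right)}{4}$)
$m{\left(M{\left(-3 \right)} \right)} 593 = \left(-3 + \frac{\left(\left(-5\right) \left(-3\right)\right)^{2}}{2} + \frac{\left(-5\right) \left(-3\right)}{4} + \frac{\left(\left(-5\right) \left(-3\right)\right)^{3}}{4}\right) 593 = \left(-3 + \frac{15^{2}}{2} + \frac{1}{4} \cdot 15 + \frac{15^{3}}{4}\right) 593 = \left(-3 + \frac{1}{2} \cdot 225 + \frac{15}{4} + \frac{1}{4} \cdot 3375\right) 593 = \left(-3 + \frac{225}{2} + \frac{15}{4} + \frac{3375}{4}\right) 593 = 957 \cdot 593 = 567501$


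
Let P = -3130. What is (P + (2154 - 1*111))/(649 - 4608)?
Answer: 1087/3959 ≈ 0.27456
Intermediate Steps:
(P + (2154 - 1*111))/(649 - 4608) = (-3130 + (2154 - 1*111))/(649 - 4608) = (-3130 + (2154 - 111))/(-3959) = (-3130 + 2043)*(-1/3959) = -1087*(-1/3959) = 1087/3959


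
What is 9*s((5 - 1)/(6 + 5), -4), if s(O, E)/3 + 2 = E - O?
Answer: -1890/11 ≈ -171.82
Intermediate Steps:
s(O, E) = -6 - 3*O + 3*E (s(O, E) = -6 + 3*(E - O) = -6 + (-3*O + 3*E) = -6 - 3*O + 3*E)
9*s((5 - 1)/(6 + 5), -4) = 9*(-6 - 3*(5 - 1)/(6 + 5) + 3*(-4)) = 9*(-6 - 12/11 - 12) = 9*(-210/11) = -1890/11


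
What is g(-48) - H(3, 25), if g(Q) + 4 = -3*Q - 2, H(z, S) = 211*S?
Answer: -5137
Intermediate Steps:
g(Q) = -6 - 3*Q (g(Q) = -4 + (-3*Q - 2) = -4 + (-2 - 3*Q) = -6 - 3*Q)
g(-48) - H(3, 25) = (-6 - 3*(-48)) - 211*25 = (-6 + 144) - 1*5275 = 138 - 5275 = -5137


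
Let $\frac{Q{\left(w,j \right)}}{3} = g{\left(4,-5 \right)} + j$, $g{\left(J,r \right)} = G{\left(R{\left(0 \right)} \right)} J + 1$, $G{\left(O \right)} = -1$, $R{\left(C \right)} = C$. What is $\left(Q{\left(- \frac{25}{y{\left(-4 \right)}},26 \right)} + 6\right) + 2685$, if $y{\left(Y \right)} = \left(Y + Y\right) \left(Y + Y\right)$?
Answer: $2760$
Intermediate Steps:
$y{\left(Y \right)} = 4 Y^{2}$ ($y{\left(Y \right)} = 2 Y 2 Y = 4 Y^{2}$)
$g{\left(J,r \right)} = 1 - J$ ($g{\left(J,r \right)} = - J + 1 = 1 - J$)
$Q{\left(w,j \right)} = -9 + 3 j$ ($Q{\left(w,j \right)} = 3 \left(\left(1 - 4\right) + j\right) = 3 \left(-3 + j\right) = -9 + 3 j$)
$\left(Q{\left(- \frac{25}{y{\left(-4 \right)}},26 \right)} + 6\right) + 2685 = \left(\left(-9 + 3 \cdot 26\right) + 6\right) + 2685 = \left(\left(-9 + 78\right) + 6\right) + 2685 = \left(69 + 6\right) + 2685 = 75 + 2685 = 2760$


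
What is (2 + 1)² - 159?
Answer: -150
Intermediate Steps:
(2 + 1)² - 159 = 3² - 159 = 9 - 159 = -150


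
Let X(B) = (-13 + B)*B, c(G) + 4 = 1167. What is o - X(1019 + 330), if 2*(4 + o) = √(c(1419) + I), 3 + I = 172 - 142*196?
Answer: -1802268 + 5*I*√265 ≈ -1.8023e+6 + 81.394*I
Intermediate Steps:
c(G) = 1163 (c(G) = -4 + 1167 = 1163)
I = -27663 (I = -3 + (172 - 142*196) = -3 + (172 - 27832) = -3 - 27660 = -27663)
X(B) = B*(-13 + B)
o = -4 + 5*I*√265 (o = -4 + √(1163 - 27663)/2 = -4 + √(-26500)/2 = -4 + (10*I*√265)/2 = -4 + 5*I*√265 ≈ -4.0 + 81.394*I)
o - X(1019 + 330) = (-4 + 5*I*√265) - (1019 + 330)*(-13 + (1019 + 330)) = (-4 + 5*I*√265) - 1349*(-13 + 1349) = (-4 + 5*I*√265) - 1349*1336 = (-4 + 5*I*√265) - 1*1802264 = (-4 + 5*I*√265) - 1802264 = -1802268 + 5*I*√265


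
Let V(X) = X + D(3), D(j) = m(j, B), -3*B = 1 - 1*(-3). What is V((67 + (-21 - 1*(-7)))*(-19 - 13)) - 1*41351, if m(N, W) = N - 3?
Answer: -43047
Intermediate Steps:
B = -4/3 (B = -(1 - 1*(-3))/3 = -(1 + 3)/3 = -⅓*4 = -4/3 ≈ -1.3333)
m(N, W) = -3 + N
D(j) = -3 + j
V(X) = X (V(X) = X + (-3 + 3) = X + 0 = X)
V((67 + (-21 - 1*(-7)))*(-19 - 13)) - 1*41351 = (67 + (-21 - 1*(-7)))*(-19 - 13) - 1*41351 = (67 + (-21 + 7))*(-32) - 41351 = (67 - 14)*(-32) - 41351 = 53*(-32) - 41351 = -1696 - 41351 = -43047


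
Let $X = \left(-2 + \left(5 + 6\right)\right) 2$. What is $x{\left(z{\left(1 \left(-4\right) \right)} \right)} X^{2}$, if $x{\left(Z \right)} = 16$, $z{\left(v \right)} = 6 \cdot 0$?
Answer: $5184$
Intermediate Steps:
$z{\left(v \right)} = 0$
$X = 18$ ($X = \left(-2 + 11\right) 2 = 9 \cdot 2 = 18$)
$x{\left(z{\left(1 \left(-4\right) \right)} \right)} X^{2} = 16 \cdot 18^{2} = 16 \cdot 324 = 5184$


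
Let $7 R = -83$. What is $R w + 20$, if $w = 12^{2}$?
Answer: $- \frac{11812}{7} \approx -1687.4$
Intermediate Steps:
$w = 144$
$R = - \frac{83}{7}$ ($R = \frac{1}{7} \left(-83\right) = - \frac{83}{7} \approx -11.857$)
$R w + 20 = \left(- \frac{83}{7}\right) 144 + 20 = - \frac{11952}{7} + 20 = - \frac{11812}{7}$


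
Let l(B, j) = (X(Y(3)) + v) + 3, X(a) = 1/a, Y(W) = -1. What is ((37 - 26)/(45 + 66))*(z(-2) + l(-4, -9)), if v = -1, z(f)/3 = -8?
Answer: -253/111 ≈ -2.2793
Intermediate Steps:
z(f) = -24 (z(f) = 3*(-8) = -24)
l(B, j) = 1 (l(B, j) = (1/(-1) - 1) + 3 = (-1 - 1) + 3 = -2 + 3 = 1)
((37 - 26)/(45 + 66))*(z(-2) + l(-4, -9)) = ((37 - 26)/(45 + 66))*(-24 + 1) = (11/111)*(-23) = -253/111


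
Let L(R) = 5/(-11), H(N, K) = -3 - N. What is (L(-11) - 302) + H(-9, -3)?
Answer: -3261/11 ≈ -296.45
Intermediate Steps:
L(R) = -5/11 (L(R) = 5*(-1/11) = -5/11)
(L(-11) - 302) + H(-9, -3) = (-5/11 - 302) + (-3 - 1*(-9)) = -3327/11 + (-3 + 9) = -3327/11 + 6 = -3261/11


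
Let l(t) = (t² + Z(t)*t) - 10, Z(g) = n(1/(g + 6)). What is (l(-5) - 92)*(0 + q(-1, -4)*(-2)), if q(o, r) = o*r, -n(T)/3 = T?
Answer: 496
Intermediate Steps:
n(T) = -3*T
Z(g) = -3/(6 + g) (Z(g) = -3/(g + 6) = -3/(6 + g))
l(t) = -10 + t² - 3*t/(6 + t) (l(t) = (t² + (-3/(6 + t))*t) - 10 = (t² - 3*t/(6 + t)) - 10 = -10 + t² - 3*t/(6 + t))
(l(-5) - 92)*(0 + q(-1, -4)*(-2)) = ((-3*(-5) + (-10 + (-5)²)*(6 - 5))/(6 - 5) - 92)*(0 - 1*(-4)*(-2)) = ((15 + (-10 + 25)*1)/1 - 92)*(0 + 4*(-2)) = (1*(15 + 15*1) - 92)*(0 - 8) = (1*(15 + 15) - 92)*(-8) = (1*30 - 92)*(-8) = (30 - 92)*(-8) = -62*(-8) = 496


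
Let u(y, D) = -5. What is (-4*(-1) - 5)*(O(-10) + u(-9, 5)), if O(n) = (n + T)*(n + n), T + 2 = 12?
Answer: 5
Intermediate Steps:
T = 10 (T = -2 + 12 = 10)
O(n) = 2*n*(10 + n) (O(n) = (n + 10)*(n + n) = (10 + n)*(2*n) = 2*n*(10 + n))
(-4*(-1) - 5)*(O(-10) + u(-9, 5)) = (-4*(-1) - 5)*(2*(-10)*(10 - 10) - 5) = (4 - 5)*(2*(-10)*0 - 5) = -(0 - 5) = -1*(-5) = 5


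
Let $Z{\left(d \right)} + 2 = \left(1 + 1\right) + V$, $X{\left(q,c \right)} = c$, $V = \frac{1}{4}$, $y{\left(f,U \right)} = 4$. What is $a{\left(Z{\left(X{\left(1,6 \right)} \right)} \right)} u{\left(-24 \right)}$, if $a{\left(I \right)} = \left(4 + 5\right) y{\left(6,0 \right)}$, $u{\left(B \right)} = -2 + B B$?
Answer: $20664$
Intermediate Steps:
$V = \frac{1}{4} \approx 0.25$
$Z{\left(d \right)} = \frac{1}{4}$ ($Z{\left(d \right)} = -2 + \left(\left(1 + 1\right) + \frac{1}{4}\right) = -2 + \left(2 + \frac{1}{4}\right) = -2 + \frac{9}{4} = \frac{1}{4}$)
$u{\left(B \right)} = -2 + B^{2}$
$a{\left(I \right)} = 36$ ($a{\left(I \right)} = \left(4 + 5\right) 4 = 9 \cdot 4 = 36$)
$a{\left(Z{\left(X{\left(1,6 \right)} \right)} \right)} u{\left(-24 \right)} = 36 \left(-2 + \left(-24\right)^{2}\right) = 36 \left(-2 + 576\right) = 36 \cdot 574 = 20664$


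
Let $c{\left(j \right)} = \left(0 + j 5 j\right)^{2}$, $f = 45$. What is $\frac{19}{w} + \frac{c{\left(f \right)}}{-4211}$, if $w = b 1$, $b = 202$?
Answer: $- \frac{20708076241}{850622} \approx -24345.0$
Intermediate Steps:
$c{\left(j \right)} = 25 j^{4}$ ($c{\left(j \right)} = \left(0 + 5 j j\right)^{2} = \left(0 + 5 j^{2}\right)^{2} = \left(5 j^{2}\right)^{2} = 25 j^{4}$)
$w = 202$ ($w = 202 \cdot 1 = 202$)
$\frac{19}{w} + \frac{c{\left(f \right)}}{-4211} = \frac{19}{202} + \frac{25 \cdot 45^{4}}{-4211} = 19 \cdot \frac{1}{202} + 25 \cdot 4100625 \left(- \frac{1}{4211}\right) = \frac{19}{202} + 102515625 \left(- \frac{1}{4211}\right) = \frac{19}{202} - \frac{102515625}{4211} = - \frac{20708076241}{850622}$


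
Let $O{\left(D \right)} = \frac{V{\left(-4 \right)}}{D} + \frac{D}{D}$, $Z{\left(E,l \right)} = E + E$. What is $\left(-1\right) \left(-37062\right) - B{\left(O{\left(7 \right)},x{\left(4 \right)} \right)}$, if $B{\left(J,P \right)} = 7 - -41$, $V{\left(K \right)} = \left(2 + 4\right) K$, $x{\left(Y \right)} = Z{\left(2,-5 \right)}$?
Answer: $37014$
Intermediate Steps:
$Z{\left(E,l \right)} = 2 E$
$x{\left(Y \right)} = 4$ ($x{\left(Y \right)} = 2 \cdot 2 = 4$)
$V{\left(K \right)} = 6 K$
$O{\left(D \right)} = 1 - \frac{24}{D}$ ($O{\left(D \right)} = \frac{6 \left(-4\right)}{D} + \frac{D}{D} = - \frac{24}{D} + 1 = 1 - \frac{24}{D}$)
$B{\left(J,P \right)} = 48$ ($B{\left(J,P \right)} = 7 + 41 = 48$)
$\left(-1\right) \left(-37062\right) - B{\left(O{\left(7 \right)},x{\left(4 \right)} \right)} = \left(-1\right) \left(-37062\right) - 48 = 37062 - 48 = 37014$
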